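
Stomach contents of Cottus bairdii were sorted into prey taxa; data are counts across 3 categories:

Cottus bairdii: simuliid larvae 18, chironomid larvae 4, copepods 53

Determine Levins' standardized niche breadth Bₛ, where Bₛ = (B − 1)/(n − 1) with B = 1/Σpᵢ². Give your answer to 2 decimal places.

Proportions for Cottus bairdii (n=75): 18/75=0.2400, 4/75=0.0533, 53/75=0.7067
Σpᵢ² = 0.2400² + 0.0533² + 0.7067² = 0.057600 + 0.002841 + 0.499425 = 0.559866
B = 1 / 0.559866 = 1.7861
Bₛ = (B − 1)/(n − 1) = (1.7861 − 1)/(3 − 1) = 0.7861/2 = 0.3931

0.39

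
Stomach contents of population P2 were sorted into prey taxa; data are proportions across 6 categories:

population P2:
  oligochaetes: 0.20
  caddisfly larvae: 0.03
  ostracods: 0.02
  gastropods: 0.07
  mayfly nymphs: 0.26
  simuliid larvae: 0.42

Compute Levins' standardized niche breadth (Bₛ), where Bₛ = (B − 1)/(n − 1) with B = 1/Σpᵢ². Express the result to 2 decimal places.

0.49

Σpᵢ² = 0.20² + 0.03² + 0.02² + 0.07² + 0.26² + 0.42² = 0.0400 + 0.0009 + 0.0004 + 0.0049 + 0.0676 + 0.1764 = 0.2902
B = 1 / 0.2902 = 3.4459
Bₛ = (B − 1)/(n − 1) = (3.4459 − 1)/(6 − 1) = 2.4459/5 = 0.4892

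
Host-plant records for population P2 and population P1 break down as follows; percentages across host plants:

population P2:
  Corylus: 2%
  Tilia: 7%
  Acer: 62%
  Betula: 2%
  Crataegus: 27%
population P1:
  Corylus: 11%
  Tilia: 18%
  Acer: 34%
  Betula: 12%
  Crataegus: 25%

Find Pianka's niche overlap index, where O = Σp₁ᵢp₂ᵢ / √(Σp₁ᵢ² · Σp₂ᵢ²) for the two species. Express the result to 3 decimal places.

Convert percentages to proportions (divide by 100).
Σ p₁ᵢp₂ᵢ = 0.0022 + 0.0126 + 0.2108 + 0.0024 + 0.0675 = 0.2955
Σp_1ᵢ² = 0.02² + 0.07² + 0.62² + 0.02² + 0.27² = 0.0004 + 0.0049 + 0.3844 + 0.0004 + 0.0729 = 0.4630
Σp_2ᵢ² = 0.11² + 0.18² + 0.34² + 0.12² + 0.25² = 0.0121 + 0.0324 + 0.1156 + 0.0144 + 0.0625 = 0.2370
O = 0.2955 / √(0.4630 × 0.2370) = 0.2955 / 0.331257 = 0.89206

0.892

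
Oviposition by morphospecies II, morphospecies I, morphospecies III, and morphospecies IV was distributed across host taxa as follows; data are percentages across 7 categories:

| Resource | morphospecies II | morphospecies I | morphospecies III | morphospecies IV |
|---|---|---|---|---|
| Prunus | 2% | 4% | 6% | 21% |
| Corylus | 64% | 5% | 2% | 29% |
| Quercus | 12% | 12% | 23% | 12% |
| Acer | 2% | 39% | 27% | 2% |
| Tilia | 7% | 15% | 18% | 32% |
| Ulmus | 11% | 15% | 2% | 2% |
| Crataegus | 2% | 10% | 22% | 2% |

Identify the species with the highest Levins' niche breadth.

Convert percentages to proportions (divide by 100).
Σp_IIᵢ² = 0.02² + 0.64² + 0.12² + 0.02² + 0.07² + 0.11² + 0.02² = 0.0004 + 0.4096 + 0.0144 + 0.0004 + 0.0049 + 0.0121 + 0.0004 = 0.4422
B_II = 1 / 0.4422 = 2.2614
Σp_Iᵢ² = 0.04² + 0.05² + 0.12² + 0.39² + 0.15² + 0.15² + 0.10² = 0.0016 + 0.0025 + 0.0144 + 0.1521 + 0.0225 + 0.0225 + 0.0100 = 0.2256
B_I = 1 / 0.2256 = 4.4326
Σp_IIIᵢ² = 0.06² + 0.02² + 0.23² + 0.27² + 0.18² + 0.02² + 0.22² = 0.0036 + 0.0004 + 0.0529 + 0.0729 + 0.0324 + 0.0004 + 0.0484 = 0.2110
B_III = 1 / 0.2110 = 4.7393
Σp_IVᵢ² = 0.21² + 0.29² + 0.12² + 0.02² + 0.32² + 0.02² + 0.02² = 0.0441 + 0.0841 + 0.0144 + 0.0004 + 0.1024 + 0.0004 + 0.0004 = 0.2462
B_IV = 1 / 0.2462 = 4.0617
Highest B → broadest niche (most generalist): morphospecies III (B = 4.74).

morphospecies III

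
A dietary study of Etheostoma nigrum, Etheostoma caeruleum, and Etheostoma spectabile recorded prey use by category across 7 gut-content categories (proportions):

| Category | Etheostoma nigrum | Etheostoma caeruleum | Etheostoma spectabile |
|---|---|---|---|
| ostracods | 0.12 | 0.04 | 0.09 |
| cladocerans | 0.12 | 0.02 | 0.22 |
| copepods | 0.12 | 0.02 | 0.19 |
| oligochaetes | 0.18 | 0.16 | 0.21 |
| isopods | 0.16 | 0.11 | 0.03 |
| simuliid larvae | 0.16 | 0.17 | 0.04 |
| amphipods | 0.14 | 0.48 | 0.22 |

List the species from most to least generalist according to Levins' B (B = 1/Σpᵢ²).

Etheostoma nigrum > Etheostoma spectabile > Etheostoma caeruleum

Σp_nigrᵢ² = 0.12² + 0.12² + 0.12² + 0.18² + 0.16² + 0.16² + 0.14² = 0.0144 + 0.0144 + 0.0144 + 0.0324 + 0.0256 + 0.0256 + 0.0196 = 0.1464
B_nigr = 1 / 0.1464 = 6.8306
Σp_caerᵢ² = 0.04² + 0.02² + 0.02² + 0.16² + 0.11² + 0.17² + 0.48² = 0.0016 + 0.0004 + 0.0004 + 0.0256 + 0.0121 + 0.0289 + 0.2304 = 0.2994
B_caer = 1 / 0.2994 = 3.3400
Σp_specᵢ² = 0.09² + 0.22² + 0.19² + 0.21² + 0.03² + 0.04² + 0.22² = 0.0081 + 0.0484 + 0.0361 + 0.0441 + 0.0009 + 0.0016 + 0.0484 = 0.1876
B_spec = 1 / 0.1876 = 5.3305
Ranking by B (broadest → narrowest): Etheostoma nigrum (6.83) > Etheostoma spectabile (5.33) > Etheostoma caeruleum (3.34)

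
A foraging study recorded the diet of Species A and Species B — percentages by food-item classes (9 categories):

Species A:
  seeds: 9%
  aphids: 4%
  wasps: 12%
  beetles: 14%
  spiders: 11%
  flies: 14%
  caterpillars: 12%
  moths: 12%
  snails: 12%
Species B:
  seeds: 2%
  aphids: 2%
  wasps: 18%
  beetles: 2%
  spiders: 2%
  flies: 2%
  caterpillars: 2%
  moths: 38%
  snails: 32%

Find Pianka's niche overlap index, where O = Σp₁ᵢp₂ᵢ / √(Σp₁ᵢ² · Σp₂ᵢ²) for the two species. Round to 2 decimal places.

Convert percentages to proportions (divide by 100).
Σ p₁ᵢp₂ᵢ = 0.0018 + 0.0008 + 0.0216 + 0.0028 + 0.0022 + 0.0028 + 0.0024 + 0.0456 + 0.0384 = 0.1184
Σp_1ᵢ² = 0.09² + 0.04² + 0.12² + 0.14² + 0.11² + 0.14² + 0.12² + 0.12² + 0.12² = 0.0081 + 0.0016 + 0.0144 + 0.0196 + 0.0121 + 0.0196 + 0.0144 + 0.0144 + 0.0144 = 0.1186
Σp_2ᵢ² = 0.02² + 0.02² + 0.18² + 0.02² + 0.02² + 0.02² + 0.02² + 0.38² + 0.32² = 0.0004 + 0.0004 + 0.0324 + 0.0004 + 0.0004 + 0.0004 + 0.0004 + 0.1444 + 0.1024 = 0.2816
O = 0.1184 / √(0.1186 × 0.2816) = 0.1184 / 0.18275 = 0.6479

0.65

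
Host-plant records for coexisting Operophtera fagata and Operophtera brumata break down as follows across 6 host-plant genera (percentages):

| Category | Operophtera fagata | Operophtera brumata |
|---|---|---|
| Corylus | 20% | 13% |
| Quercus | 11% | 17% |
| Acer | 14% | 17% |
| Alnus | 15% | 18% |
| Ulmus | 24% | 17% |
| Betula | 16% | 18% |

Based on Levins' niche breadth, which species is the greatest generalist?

Convert percentages to proportions (divide by 100).
Σp_fagaᵢ² = 0.20² + 0.11² + 0.14² + 0.15² + 0.24² + 0.16² = 0.0400 + 0.0121 + 0.0196 + 0.0225 + 0.0576 + 0.0256 = 0.1774
B_faga = 1 / 0.1774 = 5.6370
Σp_brumᵢ² = 0.13² + 0.17² + 0.17² + 0.18² + 0.17² + 0.18² = 0.0169 + 0.0289 + 0.0289 + 0.0324 + 0.0289 + 0.0324 = 0.1684
B_brum = 1 / 0.1684 = 5.9382
Highest B → broadest niche (most generalist): Operophtera brumata (B = 5.94).

Operophtera brumata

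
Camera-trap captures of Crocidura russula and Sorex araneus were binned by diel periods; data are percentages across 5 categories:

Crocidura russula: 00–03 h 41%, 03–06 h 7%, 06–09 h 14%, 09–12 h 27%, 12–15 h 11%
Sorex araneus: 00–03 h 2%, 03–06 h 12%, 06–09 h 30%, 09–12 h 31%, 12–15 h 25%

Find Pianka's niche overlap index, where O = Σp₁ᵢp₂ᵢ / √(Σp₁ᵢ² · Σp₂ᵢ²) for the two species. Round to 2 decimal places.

Convert percentages to proportions (divide by 100).
Σ p₁ᵢp₂ᵢ = 0.0082 + 0.0084 + 0.0420 + 0.0837 + 0.0275 = 0.1698
Σp_1ᵢ² = 0.41² + 0.07² + 0.14² + 0.27² + 0.11² = 0.1681 + 0.0049 + 0.0196 + 0.0729 + 0.0121 = 0.2776
Σp_2ᵢ² = 0.02² + 0.12² + 0.30² + 0.31² + 0.25² = 0.0004 + 0.0144 + 0.0900 + 0.0961 + 0.0625 = 0.2634
O = 0.1698 / √(0.2776 × 0.2634) = 0.1698 / 0.27041 = 0.6279

0.63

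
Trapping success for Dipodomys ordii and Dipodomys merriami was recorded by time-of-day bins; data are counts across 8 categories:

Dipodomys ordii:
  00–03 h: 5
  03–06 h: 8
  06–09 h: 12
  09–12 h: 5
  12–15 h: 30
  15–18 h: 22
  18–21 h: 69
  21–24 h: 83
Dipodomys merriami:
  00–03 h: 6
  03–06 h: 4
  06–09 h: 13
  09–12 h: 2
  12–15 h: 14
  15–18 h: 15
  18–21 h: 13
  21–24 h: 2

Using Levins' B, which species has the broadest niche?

Dipodomys merriami

Proportions for Dipodomys ordii (n=234): 5/234=0.0214, 8/234=0.0342, 12/234=0.0513, 5/234=0.0214, 30/234=0.1282, 22/234=0.0940, 69/234=0.2949, 83/234=0.3547
Proportions for Dipodomys merriami (n=69): 6/69=0.0870, 4/69=0.0580, 13/69=0.1884, 2/69=0.0290, 14/69=0.2029, 15/69=0.2174, 13/69=0.1884, 2/69=0.0290
Σp_ordiᵢ² = 0.0214² + 0.0342² + 0.0513² + 0.0214² + 0.1282² + 0.0940² + 0.2949² + 0.3547² = 0.000458 + 0.001170 + 0.002632 + 0.000458 + 0.016435 + 0.008836 + 0.086966 + 0.125812 = 0.242767
B_ordi = 1 / 0.242767 = 4.1192
Σp_merrᵢ² = 0.0870² + 0.0580² + 0.1884² + 0.0290² + 0.2029² + 0.2174² + 0.1884² + 0.0290² = 0.007569 + 0.003364 + 0.035495 + 0.000841 + 0.041168 + 0.047263 + 0.035495 + 0.000841 = 0.172036
B_merr = 1 / 0.172036 = 5.8127
Highest B → broadest niche (most generalist): Dipodomys merriami (B = 5.81).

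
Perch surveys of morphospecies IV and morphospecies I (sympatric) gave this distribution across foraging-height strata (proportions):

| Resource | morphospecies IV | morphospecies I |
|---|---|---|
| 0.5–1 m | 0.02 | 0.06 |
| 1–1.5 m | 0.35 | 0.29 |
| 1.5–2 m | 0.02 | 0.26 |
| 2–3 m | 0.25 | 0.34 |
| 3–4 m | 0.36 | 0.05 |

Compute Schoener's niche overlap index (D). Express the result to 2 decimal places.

Σ|p₁ᵢ − p₂ᵢ| = 0.04 + 0.06 + 0.24 + 0.09 + 0.31 = 0.74
D = 1 − ½ × 0.74 = 1 − 0.370 = 0.6300

0.63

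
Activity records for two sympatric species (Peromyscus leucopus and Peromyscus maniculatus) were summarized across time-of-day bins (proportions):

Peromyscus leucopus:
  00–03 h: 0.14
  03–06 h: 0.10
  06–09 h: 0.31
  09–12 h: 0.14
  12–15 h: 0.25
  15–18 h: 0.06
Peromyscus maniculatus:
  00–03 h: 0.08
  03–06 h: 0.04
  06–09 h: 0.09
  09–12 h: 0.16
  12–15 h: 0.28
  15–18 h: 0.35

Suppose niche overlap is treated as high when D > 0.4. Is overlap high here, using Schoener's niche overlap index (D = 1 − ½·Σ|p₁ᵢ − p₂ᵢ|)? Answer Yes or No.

Σ|p₁ᵢ − p₂ᵢ| = 0.06 + 0.06 + 0.22 + 0.02 + 0.03 + 0.29 = 0.68
D = 1 − ½ × 0.68 = 1 − 0.340 = 0.6600
D = 0.6600 > 0.4 → Yes.

Yes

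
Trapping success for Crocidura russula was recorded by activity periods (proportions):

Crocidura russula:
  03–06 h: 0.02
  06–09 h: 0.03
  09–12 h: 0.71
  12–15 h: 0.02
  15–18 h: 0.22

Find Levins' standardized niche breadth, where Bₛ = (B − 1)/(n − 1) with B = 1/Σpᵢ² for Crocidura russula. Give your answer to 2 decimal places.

Σpᵢ² = 0.02² + 0.03² + 0.71² + 0.02² + 0.22² = 0.0004 + 0.0009 + 0.5041 + 0.0004 + 0.0484 = 0.5542
B = 1 / 0.5542 = 1.8044
Bₛ = (B − 1)/(n − 1) = (1.8044 − 1)/(5 − 1) = 0.8044/4 = 0.2011

0.20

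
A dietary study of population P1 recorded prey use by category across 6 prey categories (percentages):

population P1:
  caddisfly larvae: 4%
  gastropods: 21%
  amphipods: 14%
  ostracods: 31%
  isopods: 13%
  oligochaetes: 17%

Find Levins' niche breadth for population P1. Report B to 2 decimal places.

4.83

Convert percentages to proportions (divide by 100).
Σpᵢ² = 0.04² + 0.21² + 0.14² + 0.31² + 0.13² + 0.17² = 0.0016 + 0.0441 + 0.0196 + 0.0961 + 0.0169 + 0.0289 = 0.2072
B = 1 / 0.2072 = 4.8263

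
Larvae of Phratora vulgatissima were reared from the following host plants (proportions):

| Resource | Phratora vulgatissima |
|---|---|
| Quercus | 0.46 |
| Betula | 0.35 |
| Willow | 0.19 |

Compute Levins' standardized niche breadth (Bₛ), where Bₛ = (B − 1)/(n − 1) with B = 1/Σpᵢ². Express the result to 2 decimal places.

Σpᵢ² = 0.46² + 0.35² + 0.19² = 0.2116 + 0.1225 + 0.0361 = 0.3702
B = 1 / 0.3702 = 2.7012
Bₛ = (B − 1)/(n − 1) = (2.7012 − 1)/(3 − 1) = 1.7012/2 = 0.8506

0.85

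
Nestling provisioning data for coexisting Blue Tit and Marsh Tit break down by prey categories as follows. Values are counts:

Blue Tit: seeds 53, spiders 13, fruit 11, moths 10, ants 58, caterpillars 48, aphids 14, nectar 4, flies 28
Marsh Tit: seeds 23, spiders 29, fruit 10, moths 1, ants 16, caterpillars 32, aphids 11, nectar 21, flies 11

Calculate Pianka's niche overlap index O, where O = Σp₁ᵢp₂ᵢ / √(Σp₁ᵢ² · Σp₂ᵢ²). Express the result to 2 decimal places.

0.81

Proportions for Blue Tit (n=239): 53/239=0.2218, 13/239=0.0544, 11/239=0.0460, 10/239=0.0418, 58/239=0.2427, 48/239=0.2008, 14/239=0.0586, 4/239=0.0167, 28/239=0.1172
Proportions for Marsh Tit (n=154): 23/154=0.1494, 29/154=0.1883, 10/154=0.0649, 1/154=0.0065, 16/154=0.1039, 32/154=0.2078, 11/154=0.0714, 21/154=0.1364, 11/154=0.0714
Σ p₁ᵢp₂ᵢ = 0.033137 + 0.010244 + 0.002985 + 0.000272 + 0.025217 + 0.041726 + 0.004184 + 0.002278 + 0.008368 = 0.128411
Σp_1ᵢ² = 0.2218² + 0.0544² + 0.0460² + 0.0418² + 0.2427² + 0.2008² + 0.0586² + 0.0167² + 0.1172² = 0.049195 + 0.002959 + 0.002116 + 0.001747 + 0.058903 + 0.040321 + 0.003434 + 0.000279 + 0.013736 = 0.172690
Σp_2ᵢ² = 0.1494² + 0.1883² + 0.0649² + 0.0065² + 0.1039² + 0.2078² + 0.0714² + 0.1364² + 0.0714² = 0.022320 + 0.035457 + 0.004212 + 0.000042 + 0.010795 + 0.043181 + 0.005098 + 0.018605 + 0.005098 = 0.144808
O = 0.128411 / √(0.172690 × 0.144808) = 0.128411 / 0.1581357 = 0.8120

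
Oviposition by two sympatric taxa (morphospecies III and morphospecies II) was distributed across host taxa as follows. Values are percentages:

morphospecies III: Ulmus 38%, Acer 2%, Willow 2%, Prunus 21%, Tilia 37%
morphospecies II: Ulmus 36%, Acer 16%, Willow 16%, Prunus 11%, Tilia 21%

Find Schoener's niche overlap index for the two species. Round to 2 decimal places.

0.72

Convert percentages to proportions (divide by 100).
Σ|p₁ᵢ − p₂ᵢ| = 0.02 + 0.14 + 0.14 + 0.10 + 0.16 = 0.56
D = 1 − ½ × 0.56 = 1 − 0.280 = 0.7200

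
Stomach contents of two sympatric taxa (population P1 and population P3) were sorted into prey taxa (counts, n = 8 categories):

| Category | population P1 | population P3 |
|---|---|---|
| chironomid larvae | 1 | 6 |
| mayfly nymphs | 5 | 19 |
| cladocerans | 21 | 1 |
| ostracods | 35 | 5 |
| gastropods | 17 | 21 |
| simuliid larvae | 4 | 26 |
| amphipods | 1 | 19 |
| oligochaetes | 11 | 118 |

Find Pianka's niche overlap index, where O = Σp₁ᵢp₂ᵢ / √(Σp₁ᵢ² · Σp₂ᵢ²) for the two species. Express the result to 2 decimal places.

Proportions for population P1 (n=95): 1/95=0.0105, 5/95=0.0526, 21/95=0.2211, 35/95=0.3684, 17/95=0.1789, 4/95=0.0421, 1/95=0.0105, 11/95=0.1158
Proportions for population P3 (n=215): 6/215=0.0279, 19/215=0.0884, 1/215=0.0047, 5/215=0.0233, 21/215=0.0977, 26/215=0.1209, 19/215=0.0884, 118/215=0.5488
Σ p₁ᵢp₂ᵢ = 0.000293 + 0.004650 + 0.001039 + 0.008584 + 0.017479 + 0.005090 + 0.000928 + 0.063551 = 0.101614
Σp_1ᵢ² = 0.0105² + 0.0526² + 0.2211² + 0.3684² + 0.1789² + 0.0421² + 0.0105² + 0.1158² = 0.000110 + 0.002767 + 0.048885 + 0.135719 + 0.032005 + 0.001772 + 0.000110 + 0.013410 = 0.234778
Σp_2ᵢ² = 0.0279² + 0.0884² + 0.0047² + 0.0233² + 0.0977² + 0.1209² + 0.0884² + 0.5488² = 0.000778 + 0.007815 + 0.000022 + 0.000543 + 0.009545 + 0.014617 + 0.007815 + 0.301181 = 0.342316
O = 0.101614 / √(0.234778 × 0.342316) = 0.101614 / 0.2834930 = 0.3584

0.36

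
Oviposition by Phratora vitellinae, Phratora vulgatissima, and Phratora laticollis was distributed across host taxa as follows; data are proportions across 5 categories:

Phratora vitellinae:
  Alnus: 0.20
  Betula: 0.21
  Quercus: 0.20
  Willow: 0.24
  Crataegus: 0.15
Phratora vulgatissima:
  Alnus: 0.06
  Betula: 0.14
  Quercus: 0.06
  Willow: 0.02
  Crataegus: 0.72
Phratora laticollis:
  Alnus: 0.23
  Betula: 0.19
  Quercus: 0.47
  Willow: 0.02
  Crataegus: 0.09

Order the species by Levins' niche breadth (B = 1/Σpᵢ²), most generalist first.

Σp_viteᵢ² = 0.20² + 0.21² + 0.20² + 0.24² + 0.15² = 0.0400 + 0.0441 + 0.0400 + 0.0576 + 0.0225 = 0.2042
B_vite = 1 / 0.2042 = 4.8972
Σp_vulgᵢ² = 0.06² + 0.14² + 0.06² + 0.02² + 0.72² = 0.0036 + 0.0196 + 0.0036 + 0.0004 + 0.5184 = 0.5456
B_vulg = 1 / 0.5456 = 1.8328
Σp_latiᵢ² = 0.23² + 0.19² + 0.47² + 0.02² + 0.09² = 0.0529 + 0.0361 + 0.2209 + 0.0004 + 0.0081 = 0.3184
B_lati = 1 / 0.3184 = 3.1407
Ranking by B (broadest → narrowest): Phratora vitellinae (4.90) > Phratora laticollis (3.14) > Phratora vulgatissima (1.83)

Phratora vitellinae > Phratora laticollis > Phratora vulgatissima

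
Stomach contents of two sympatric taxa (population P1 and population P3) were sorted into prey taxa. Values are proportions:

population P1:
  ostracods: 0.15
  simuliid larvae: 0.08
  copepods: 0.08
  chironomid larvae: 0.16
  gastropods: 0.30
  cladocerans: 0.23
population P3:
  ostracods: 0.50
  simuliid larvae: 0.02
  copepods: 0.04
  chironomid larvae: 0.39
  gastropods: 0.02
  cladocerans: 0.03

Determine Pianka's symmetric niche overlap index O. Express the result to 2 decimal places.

0.54

Σ p₁ᵢp₂ᵢ = 0.0750 + 0.0016 + 0.0032 + 0.0624 + 0.0060 + 0.0069 = 0.1551
Σp_1ᵢ² = 0.15² + 0.08² + 0.08² + 0.16² + 0.30² + 0.23² = 0.0225 + 0.0064 + 0.0064 + 0.0256 + 0.0900 + 0.0529 = 0.2038
Σp_2ᵢ² = 0.50² + 0.02² + 0.04² + 0.39² + 0.02² + 0.03² = 0.2500 + 0.0004 + 0.0016 + 0.1521 + 0.0004 + 0.0009 = 0.4054
O = 0.1551 / √(0.2038 × 0.4054) = 0.1551 / 0.28744 = 0.5396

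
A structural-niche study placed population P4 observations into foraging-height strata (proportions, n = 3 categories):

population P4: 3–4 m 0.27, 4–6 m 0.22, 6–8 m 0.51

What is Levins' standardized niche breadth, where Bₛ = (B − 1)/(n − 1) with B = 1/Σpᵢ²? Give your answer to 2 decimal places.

Σpᵢ² = 0.27² + 0.22² + 0.51² = 0.0729 + 0.0484 + 0.2601 = 0.3814
B = 1 / 0.3814 = 2.6219
Bₛ = (B − 1)/(n − 1) = (2.6219 − 1)/(3 − 1) = 1.6219/2 = 0.8110

0.81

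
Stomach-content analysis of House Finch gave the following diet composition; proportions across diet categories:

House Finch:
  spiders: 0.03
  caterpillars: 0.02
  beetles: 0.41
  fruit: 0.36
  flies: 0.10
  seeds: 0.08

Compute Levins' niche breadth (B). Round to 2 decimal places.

3.17

Σpᵢ² = 0.03² + 0.02² + 0.41² + 0.36² + 0.10² + 0.08² = 0.0009 + 0.0004 + 0.1681 + 0.1296 + 0.0100 + 0.0064 = 0.3154
B = 1 / 0.3154 = 3.1706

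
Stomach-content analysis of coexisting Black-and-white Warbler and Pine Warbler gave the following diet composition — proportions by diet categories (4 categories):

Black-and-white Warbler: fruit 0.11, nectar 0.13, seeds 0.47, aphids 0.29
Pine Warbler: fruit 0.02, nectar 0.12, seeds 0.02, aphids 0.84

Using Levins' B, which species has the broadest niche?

Black-and-white Warbler

Σp_Blacᵢ² = 0.11² + 0.13² + 0.47² + 0.29² = 0.0121 + 0.0169 + 0.2209 + 0.0841 = 0.3340
B_Blac = 1 / 0.3340 = 2.9940
Σp_Pineᵢ² = 0.02² + 0.12² + 0.02² + 0.84² = 0.0004 + 0.0144 + 0.0004 + 0.7056 = 0.7208
B_Pine = 1 / 0.7208 = 1.3873
Highest B → broadest niche (most generalist): Black-and-white Warbler (B = 2.99).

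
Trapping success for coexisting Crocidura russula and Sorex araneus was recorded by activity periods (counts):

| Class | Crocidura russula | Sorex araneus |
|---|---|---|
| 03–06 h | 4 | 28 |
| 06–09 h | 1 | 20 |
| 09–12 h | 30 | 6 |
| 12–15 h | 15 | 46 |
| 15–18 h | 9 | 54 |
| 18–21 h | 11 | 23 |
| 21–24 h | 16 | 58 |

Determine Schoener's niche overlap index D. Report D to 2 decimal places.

0.65

Proportions for Crocidura russula (n=86): 4/86=0.0465, 1/86=0.0116, 30/86=0.3488, 15/86=0.1744, 9/86=0.1047, 11/86=0.1279, 16/86=0.1860
Proportions for Sorex araneus (n=235): 28/235=0.1191, 20/235=0.0851, 6/235=0.0255, 46/235=0.1957, 54/235=0.2298, 23/235=0.0979, 58/235=0.2468
Σ|p₁ᵢ − p₂ᵢ| = 0.0726 + 0.0735 + 0.3233 + 0.0213 + 0.1251 + 0.0300 + 0.0608 = 0.7066
D = 1 − ½ × 0.7066 = 1 − 0.35330 = 0.64670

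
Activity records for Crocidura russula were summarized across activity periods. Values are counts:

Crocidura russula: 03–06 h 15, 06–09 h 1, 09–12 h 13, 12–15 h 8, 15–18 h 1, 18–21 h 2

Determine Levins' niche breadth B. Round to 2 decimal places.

Proportions for Crocidura russula (n=40): 15/40=0.3750, 1/40=0.0250, 13/40=0.3250, 8/40=0.2000, 1/40=0.0250, 2/40=0.0500
Σpᵢ² = 0.3750² + 0.0250² + 0.3250² + 0.2000² + 0.0250² + 0.0500² = 0.140625 + 0.000625 + 0.105625 + 0.040000 + 0.000625 + 0.002500 = 0.290000
B = 1 / 0.290000 = 3.4483

3.45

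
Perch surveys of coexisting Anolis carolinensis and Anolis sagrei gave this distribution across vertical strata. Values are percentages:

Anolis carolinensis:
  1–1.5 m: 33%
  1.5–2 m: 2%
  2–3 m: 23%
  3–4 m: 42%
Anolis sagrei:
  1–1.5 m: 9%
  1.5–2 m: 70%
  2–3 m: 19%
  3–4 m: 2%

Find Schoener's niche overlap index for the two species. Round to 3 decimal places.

Convert percentages to proportions (divide by 100).
Σ|p₁ᵢ − p₂ᵢ| = 0.24 + 0.68 + 0.04 + 0.40 = 1.36
D = 1 − ½ × 1.36 = 1 − 0.680 = 0.32000

0.320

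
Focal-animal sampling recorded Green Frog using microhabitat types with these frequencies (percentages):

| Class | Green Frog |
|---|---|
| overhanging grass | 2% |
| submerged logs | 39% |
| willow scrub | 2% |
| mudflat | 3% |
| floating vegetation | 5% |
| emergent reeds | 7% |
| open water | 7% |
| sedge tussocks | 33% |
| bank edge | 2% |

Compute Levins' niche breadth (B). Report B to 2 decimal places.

Convert percentages to proportions (divide by 100).
Σpᵢ² = 0.02² + 0.39² + 0.02² + 0.03² + 0.05² + 0.07² + 0.07² + 0.33² + 0.02² = 0.0004 + 0.1521 + 0.0004 + 0.0009 + 0.0025 + 0.0049 + 0.0049 + 0.1089 + 0.0004 = 0.2754
B = 1 / 0.2754 = 3.6311

3.63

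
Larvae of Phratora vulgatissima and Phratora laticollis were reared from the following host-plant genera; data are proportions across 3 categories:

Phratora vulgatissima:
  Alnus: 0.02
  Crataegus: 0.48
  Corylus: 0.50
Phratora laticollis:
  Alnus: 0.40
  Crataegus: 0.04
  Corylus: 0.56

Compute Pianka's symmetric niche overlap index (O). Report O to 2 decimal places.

Σ p₁ᵢp₂ᵢ = 0.0080 + 0.0192 + 0.2800 = 0.3072
Σp_1ᵢ² = 0.02² + 0.48² + 0.50² = 0.0004 + 0.2304 + 0.2500 = 0.4808
Σp_2ᵢ² = 0.40² + 0.04² + 0.56² = 0.1600 + 0.0016 + 0.3136 = 0.4752
O = 0.3072 / √(0.4808 × 0.4752) = 0.3072 / 0.47799 = 0.6427

0.64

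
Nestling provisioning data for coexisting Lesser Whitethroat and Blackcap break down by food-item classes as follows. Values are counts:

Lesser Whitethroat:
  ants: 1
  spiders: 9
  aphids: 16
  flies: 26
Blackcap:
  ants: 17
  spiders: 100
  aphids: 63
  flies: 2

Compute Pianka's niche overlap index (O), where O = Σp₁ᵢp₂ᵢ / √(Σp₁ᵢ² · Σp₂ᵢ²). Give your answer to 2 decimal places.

0.52

Proportions for Lesser Whitethroat (n=52): 1/52=0.0192, 9/52=0.1731, 16/52=0.3077, 26/52=0.5000
Proportions for Blackcap (n=182): 17/182=0.0934, 100/182=0.5495, 63/182=0.3462, 2/182=0.0110
Σ p₁ᵢp₂ᵢ = 0.001793 + 0.095118 + 0.106526 + 0.005500 = 0.208937
Σp_1ᵢ² = 0.0192² + 0.1731² + 0.3077² + 0.5000² = 0.000369 + 0.029964 + 0.094679 + 0.250000 = 0.375012
Σp_2ᵢ² = 0.0934² + 0.5495² + 0.3462² + 0.0110² = 0.008724 + 0.301950 + 0.119854 + 0.000121 = 0.430649
O = 0.208937 / √(0.375012 × 0.430649) = 0.208937 / 0.4018688 = 0.5199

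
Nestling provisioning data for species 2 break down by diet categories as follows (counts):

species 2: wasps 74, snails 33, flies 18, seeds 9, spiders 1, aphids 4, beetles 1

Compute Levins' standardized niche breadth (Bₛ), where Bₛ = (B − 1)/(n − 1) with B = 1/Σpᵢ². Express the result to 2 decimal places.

0.30

Proportions for species 2 (n=140): 74/140=0.5286, 33/140=0.2357, 18/140=0.1286, 9/140=0.0643, 1/140=0.0071, 4/140=0.0286, 1/140=0.0071
Σpᵢ² = 0.5286² + 0.2357² + 0.1286² + 0.0643² + 0.0071² + 0.0286² + 0.0071² = 0.279418 + 0.055554 + 0.016538 + 0.004134 + 0.000050 + 0.000818 + 0.000050 = 0.356562
B = 1 / 0.356562 = 2.8046
Bₛ = (B − 1)/(n − 1) = (2.8046 − 1)/(7 − 1) = 1.8046/6 = 0.3008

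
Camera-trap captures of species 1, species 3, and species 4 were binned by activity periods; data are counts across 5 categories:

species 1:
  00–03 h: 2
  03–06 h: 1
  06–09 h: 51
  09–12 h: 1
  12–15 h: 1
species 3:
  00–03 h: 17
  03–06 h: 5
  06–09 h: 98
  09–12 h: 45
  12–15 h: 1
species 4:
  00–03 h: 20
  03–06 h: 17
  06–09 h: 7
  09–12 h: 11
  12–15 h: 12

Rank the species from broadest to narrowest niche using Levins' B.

species 4 > species 3 > species 1

Proportions for species 1 (n=56): 2/56=0.0357, 1/56=0.0179, 51/56=0.9107, 1/56=0.0179, 1/56=0.0179
Proportions for species 3 (n=166): 17/166=0.1024, 5/166=0.0301, 98/166=0.5904, 45/166=0.2711, 1/166=0.0060
Proportions for species 4 (n=67): 20/67=0.2985, 17/67=0.2537, 7/67=0.1045, 11/67=0.1642, 12/67=0.1791
Σp_1ᵢ² = 0.0357² + 0.0179² + 0.9107² + 0.0179² + 0.0179² = 0.001274 + 0.000320 + 0.829374 + 0.000320 + 0.000320 = 0.831608
B_1 = 1 / 0.831608 = 1.2025
Σp_3ᵢ² = 0.1024² + 0.0301² + 0.5904² + 0.2711² + 0.0060² = 0.010486 + 0.000906 + 0.348572 + 0.073495 + 0.000036 = 0.433495
B_3 = 1 / 0.433495 = 2.3068
Σp_4ᵢ² = 0.2985² + 0.2537² + 0.1045² + 0.1642² + 0.1791² = 0.089102 + 0.064364 + 0.010920 + 0.026962 + 0.032077 = 0.223425
B_4 = 1 / 0.223425 = 4.4758
Ranking by B (broadest → narrowest): species 4 (4.48) > species 3 (2.31) > species 1 (1.20)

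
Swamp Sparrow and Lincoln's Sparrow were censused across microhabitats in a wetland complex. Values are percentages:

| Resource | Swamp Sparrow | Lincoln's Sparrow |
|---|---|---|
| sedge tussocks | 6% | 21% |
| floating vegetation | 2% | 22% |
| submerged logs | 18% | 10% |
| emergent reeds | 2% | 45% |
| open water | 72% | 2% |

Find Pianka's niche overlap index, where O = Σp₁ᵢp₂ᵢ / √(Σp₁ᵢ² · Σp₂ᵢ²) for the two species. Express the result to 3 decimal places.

Convert percentages to proportions (divide by 100).
Σ p₁ᵢp₂ᵢ = 0.0126 + 0.0044 + 0.0180 + 0.0090 + 0.0144 = 0.0584
Σp_1ᵢ² = 0.06² + 0.02² + 0.18² + 0.02² + 0.72² = 0.0036 + 0.0004 + 0.0324 + 0.0004 + 0.5184 = 0.5552
Σp_2ᵢ² = 0.21² + 0.22² + 0.10² + 0.45² + 0.02² = 0.0441 + 0.0484 + 0.0100 + 0.2025 + 0.0004 = 0.3054
O = 0.0584 / √(0.5552 × 0.3054) = 0.0584 / 0.411774 = 0.14183

0.142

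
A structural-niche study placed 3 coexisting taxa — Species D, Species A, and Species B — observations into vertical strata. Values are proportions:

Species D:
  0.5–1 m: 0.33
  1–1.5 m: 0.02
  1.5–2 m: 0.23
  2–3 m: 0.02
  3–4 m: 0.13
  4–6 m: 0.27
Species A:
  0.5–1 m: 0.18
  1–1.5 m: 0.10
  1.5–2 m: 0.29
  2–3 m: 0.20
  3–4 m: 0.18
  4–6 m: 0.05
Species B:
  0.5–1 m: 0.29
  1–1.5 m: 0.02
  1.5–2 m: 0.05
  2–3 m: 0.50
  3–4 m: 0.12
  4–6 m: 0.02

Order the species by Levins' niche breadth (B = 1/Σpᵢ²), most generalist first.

Species A > Species D > Species B

Σp_Dᵢ² = 0.33² + 0.02² + 0.23² + 0.02² + 0.13² + 0.27² = 0.1089 + 0.0004 + 0.0529 + 0.0004 + 0.0169 + 0.0729 = 0.2524
B_D = 1 / 0.2524 = 3.9620
Σp_Aᵢ² = 0.18² + 0.10² + 0.29² + 0.20² + 0.18² + 0.05² = 0.0324 + 0.0100 + 0.0841 + 0.0400 + 0.0324 + 0.0025 = 0.2014
B_A = 1 / 0.2014 = 4.9652
Σp_Bᵢ² = 0.29² + 0.02² + 0.05² + 0.50² + 0.12² + 0.02² = 0.0841 + 0.0004 + 0.0025 + 0.2500 + 0.0144 + 0.0004 = 0.3518
B_B = 1 / 0.3518 = 2.8425
Ranking by B (broadest → narrowest): Species A (4.97) > Species D (3.96) > Species B (2.84)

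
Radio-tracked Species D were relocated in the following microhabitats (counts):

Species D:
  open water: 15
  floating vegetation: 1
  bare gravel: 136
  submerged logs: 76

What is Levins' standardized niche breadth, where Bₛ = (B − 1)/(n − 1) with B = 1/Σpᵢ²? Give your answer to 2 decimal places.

0.37

Proportions for Species D (n=228): 15/228=0.0658, 1/228=0.0044, 136/228=0.5965, 76/228=0.3333
Σpᵢ² = 0.0658² + 0.0044² + 0.5965² + 0.3333² = 0.004330 + 0.000019 + 0.355812 + 0.111089 = 0.471250
B = 1 / 0.471250 = 2.1220
Bₛ = (B − 1)/(n − 1) = (2.1220 − 1)/(4 − 1) = 1.1220/3 = 0.3740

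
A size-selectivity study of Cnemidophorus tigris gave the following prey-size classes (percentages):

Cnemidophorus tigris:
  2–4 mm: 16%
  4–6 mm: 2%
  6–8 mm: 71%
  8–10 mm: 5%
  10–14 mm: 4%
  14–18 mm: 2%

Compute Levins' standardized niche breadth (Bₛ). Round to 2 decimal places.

Convert percentages to proportions (divide by 100).
Σpᵢ² = 0.16² + 0.02² + 0.71² + 0.05² + 0.04² + 0.02² = 0.0256 + 0.0004 + 0.5041 + 0.0025 + 0.0016 + 0.0004 = 0.5346
B = 1 / 0.5346 = 1.8706
Bₛ = (B − 1)/(n − 1) = (1.8706 − 1)/(6 − 1) = 0.8706/5 = 0.1741

0.17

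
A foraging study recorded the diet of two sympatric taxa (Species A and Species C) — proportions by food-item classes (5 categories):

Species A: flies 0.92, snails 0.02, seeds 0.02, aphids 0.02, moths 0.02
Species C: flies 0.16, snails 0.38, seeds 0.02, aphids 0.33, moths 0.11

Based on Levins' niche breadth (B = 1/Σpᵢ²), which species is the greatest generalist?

Σp_Aᵢ² = 0.92² + 0.02² + 0.02² + 0.02² + 0.02² = 0.8464 + 0.0004 + 0.0004 + 0.0004 + 0.0004 = 0.8480
B_A = 1 / 0.8480 = 1.1792
Σp_Cᵢ² = 0.16² + 0.38² + 0.02² + 0.33² + 0.11² = 0.0256 + 0.1444 + 0.0004 + 0.1089 + 0.0121 = 0.2914
B_C = 1 / 0.2914 = 3.4317
Highest B → broadest niche (most generalist): Species C (B = 3.43).

Species C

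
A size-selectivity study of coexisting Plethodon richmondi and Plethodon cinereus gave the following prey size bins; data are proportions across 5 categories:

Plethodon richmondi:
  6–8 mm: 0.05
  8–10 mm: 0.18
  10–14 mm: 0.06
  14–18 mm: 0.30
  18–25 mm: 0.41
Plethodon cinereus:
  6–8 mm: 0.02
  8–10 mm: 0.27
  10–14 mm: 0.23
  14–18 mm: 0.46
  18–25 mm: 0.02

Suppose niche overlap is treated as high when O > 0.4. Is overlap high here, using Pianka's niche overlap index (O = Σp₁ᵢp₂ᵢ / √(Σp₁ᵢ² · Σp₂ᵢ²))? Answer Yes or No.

Yes

Σ p₁ᵢp₂ᵢ = 0.0010 + 0.0486 + 0.0138 + 0.1380 + 0.0082 = 0.2096
Σp_1ᵢ² = 0.05² + 0.18² + 0.06² + 0.30² + 0.41² = 0.0025 + 0.0324 + 0.0036 + 0.0900 + 0.1681 = 0.2966
Σp_2ᵢ² = 0.02² + 0.27² + 0.23² + 0.46² + 0.02² = 0.0004 + 0.0729 + 0.0529 + 0.2116 + 0.0004 = 0.3382
O = 0.2096 / √(0.2966 × 0.3382) = 0.2096 / 0.31672 = 0.6618
O = 0.6618 > 0.4 → Yes.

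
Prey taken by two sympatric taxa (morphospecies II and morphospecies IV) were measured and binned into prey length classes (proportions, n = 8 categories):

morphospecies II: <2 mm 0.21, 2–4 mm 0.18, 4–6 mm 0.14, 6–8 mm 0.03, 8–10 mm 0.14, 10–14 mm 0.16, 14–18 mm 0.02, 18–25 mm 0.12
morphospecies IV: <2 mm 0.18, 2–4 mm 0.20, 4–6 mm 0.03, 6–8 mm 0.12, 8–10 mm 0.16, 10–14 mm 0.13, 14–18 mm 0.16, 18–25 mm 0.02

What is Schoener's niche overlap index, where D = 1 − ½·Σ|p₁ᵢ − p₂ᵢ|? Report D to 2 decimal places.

Σ|p₁ᵢ − p₂ᵢ| = 0.03 + 0.02 + 0.11 + 0.09 + 0.02 + 0.03 + 0.14 + 0.10 = 0.54
D = 1 − ½ × 0.54 = 1 − 0.270 = 0.7300

0.73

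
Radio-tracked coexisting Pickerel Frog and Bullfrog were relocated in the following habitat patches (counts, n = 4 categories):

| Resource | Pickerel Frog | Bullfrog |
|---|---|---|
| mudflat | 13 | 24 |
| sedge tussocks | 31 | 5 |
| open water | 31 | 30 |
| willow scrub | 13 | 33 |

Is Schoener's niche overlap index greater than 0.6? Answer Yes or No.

Yes

Proportions for Pickerel Frog (n=88): 13/88=0.1477, 31/88=0.3523, 31/88=0.3523, 13/88=0.1477
Proportions for Bullfrog (n=92): 24/92=0.2609, 5/92=0.0543, 30/92=0.3261, 33/92=0.3587
Σ|p₁ᵢ − p₂ᵢ| = 0.1132 + 0.2980 + 0.0262 + 0.2110 = 0.6484
D = 1 − ½ × 0.6484 = 1 − 0.32420 = 0.67580
D = 0.67580 > 0.6 → Yes.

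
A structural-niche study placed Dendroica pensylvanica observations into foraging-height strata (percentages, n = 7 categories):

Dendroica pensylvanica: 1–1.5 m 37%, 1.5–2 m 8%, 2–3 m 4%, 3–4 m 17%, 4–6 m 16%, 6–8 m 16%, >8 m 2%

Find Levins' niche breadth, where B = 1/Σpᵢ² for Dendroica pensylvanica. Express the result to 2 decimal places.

Convert percentages to proportions (divide by 100).
Σpᵢ² = 0.37² + 0.08² + 0.04² + 0.17² + 0.16² + 0.16² + 0.02² = 0.1369 + 0.0064 + 0.0016 + 0.0289 + 0.0256 + 0.0256 + 0.0004 = 0.2254
B = 1 / 0.2254 = 4.4366

4.44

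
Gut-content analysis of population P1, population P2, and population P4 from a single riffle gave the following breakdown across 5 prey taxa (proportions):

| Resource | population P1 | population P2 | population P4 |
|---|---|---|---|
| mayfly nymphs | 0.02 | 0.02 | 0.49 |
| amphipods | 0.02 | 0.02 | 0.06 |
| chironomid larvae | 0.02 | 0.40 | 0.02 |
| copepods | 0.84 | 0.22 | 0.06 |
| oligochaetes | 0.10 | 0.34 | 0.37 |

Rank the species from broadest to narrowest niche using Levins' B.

Σp_P1ᵢ² = 0.02² + 0.02² + 0.02² + 0.84² + 0.10² = 0.0004 + 0.0004 + 0.0004 + 0.7056 + 0.0100 = 0.7168
B_P1 = 1 / 0.7168 = 1.3951
Σp_P2ᵢ² = 0.02² + 0.02² + 0.40² + 0.22² + 0.34² = 0.0004 + 0.0004 + 0.1600 + 0.0484 + 0.1156 = 0.3248
B_P2 = 1 / 0.3248 = 3.0788
Σp_P4ᵢ² = 0.49² + 0.06² + 0.02² + 0.06² + 0.37² = 0.2401 + 0.0036 + 0.0004 + 0.0036 + 0.1369 = 0.3846
B_P4 = 1 / 0.3846 = 2.6001
Ranking by B (broadest → narrowest): population P2 (3.08) > population P4 (2.60) > population P1 (1.40)

population P2 > population P4 > population P1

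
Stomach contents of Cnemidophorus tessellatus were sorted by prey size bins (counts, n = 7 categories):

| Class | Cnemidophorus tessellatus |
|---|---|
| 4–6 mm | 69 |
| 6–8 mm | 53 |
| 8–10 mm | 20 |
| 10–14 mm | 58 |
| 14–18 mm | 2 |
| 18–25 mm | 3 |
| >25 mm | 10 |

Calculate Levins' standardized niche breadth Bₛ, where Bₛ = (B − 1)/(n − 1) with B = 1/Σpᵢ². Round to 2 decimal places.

0.51

Proportions for Cnemidophorus tessellatus (n=215): 69/215=0.3209, 53/215=0.2465, 20/215=0.0930, 58/215=0.2698, 2/215=0.0093, 3/215=0.0140, 10/215=0.0465
Σpᵢ² = 0.3209² + 0.2465² + 0.0930² + 0.2698² + 0.0093² + 0.0140² + 0.0465² = 0.102977 + 0.060762 + 0.008649 + 0.072792 + 0.000086 + 0.000196 + 0.002162 = 0.247624
B = 1 / 0.247624 = 4.0384
Bₛ = (B − 1)/(n − 1) = (4.0384 − 1)/(7 − 1) = 3.0384/6 = 0.5064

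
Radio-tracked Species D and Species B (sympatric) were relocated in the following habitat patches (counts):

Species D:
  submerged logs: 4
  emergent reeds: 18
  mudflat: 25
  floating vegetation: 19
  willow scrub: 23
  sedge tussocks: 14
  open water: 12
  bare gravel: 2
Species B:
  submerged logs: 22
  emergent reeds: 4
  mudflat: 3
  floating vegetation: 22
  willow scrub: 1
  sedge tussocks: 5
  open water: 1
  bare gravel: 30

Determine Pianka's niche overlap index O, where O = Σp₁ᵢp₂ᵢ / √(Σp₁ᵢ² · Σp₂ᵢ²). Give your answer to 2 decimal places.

0.40

Proportions for Species D (n=117): 4/117=0.0342, 18/117=0.1538, 25/117=0.2137, 19/117=0.1624, 23/117=0.1966, 14/117=0.1197, 12/117=0.1026, 2/117=0.0171
Proportions for Species B (n=88): 22/88=0.2500, 4/88=0.0455, 3/88=0.0341, 22/88=0.2500, 1/88=0.0114, 5/88=0.0568, 1/88=0.0114, 30/88=0.3409
Σ p₁ᵢp₂ᵢ = 0.008550 + 0.006998 + 0.007287 + 0.040600 + 0.002241 + 0.006799 + 0.001170 + 0.005829 = 0.079474
Σp_1ᵢ² = 0.0342² + 0.1538² + 0.2137² + 0.1624² + 0.1966² + 0.1197² + 0.1026² + 0.0171² = 0.001170 + 0.023654 + 0.045668 + 0.026374 + 0.038652 + 0.014328 + 0.010527 + 0.000292 = 0.160665
Σp_2ᵢ² = 0.2500² + 0.0455² + 0.0341² + 0.2500² + 0.0114² + 0.0568² + 0.0114² + 0.3409² = 0.062500 + 0.002070 + 0.001163 + 0.062500 + 0.000130 + 0.003226 + 0.000130 + 0.116213 = 0.247932
O = 0.079474 / √(0.160665 × 0.247932) = 0.079474 / 0.1995846 = 0.3982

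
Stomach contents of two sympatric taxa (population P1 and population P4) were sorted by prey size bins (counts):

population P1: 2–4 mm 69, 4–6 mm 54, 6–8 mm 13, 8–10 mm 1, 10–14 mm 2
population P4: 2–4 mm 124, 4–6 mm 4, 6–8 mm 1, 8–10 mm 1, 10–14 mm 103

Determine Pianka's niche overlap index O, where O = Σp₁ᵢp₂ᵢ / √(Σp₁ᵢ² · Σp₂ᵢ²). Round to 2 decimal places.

0.63

Proportions for population P1 (n=139): 69/139=0.4964, 54/139=0.3885, 13/139=0.0935, 1/139=0.0072, 2/139=0.0144
Proportions for population P4 (n=233): 124/233=0.5322, 4/233=0.0172, 1/233=0.0043, 1/233=0.0043, 103/233=0.4421
Σ p₁ᵢp₂ᵢ = 0.264184 + 0.006682 + 0.000402 + 0.000031 + 0.006366 = 0.277665
Σp_1ᵢ² = 0.4964² + 0.3885² + 0.0935² + 0.0072² + 0.0144² = 0.246413 + 0.150932 + 0.008742 + 0.000052 + 0.000207 = 0.406346
Σp_2ᵢ² = 0.5322² + 0.0172² + 0.0043² + 0.0043² + 0.4421² = 0.283237 + 0.000296 + 0.000018 + 0.000018 + 0.195452 = 0.479021
O = 0.277665 / √(0.406346 × 0.479021) = 0.277665 / 0.4411896 = 0.6294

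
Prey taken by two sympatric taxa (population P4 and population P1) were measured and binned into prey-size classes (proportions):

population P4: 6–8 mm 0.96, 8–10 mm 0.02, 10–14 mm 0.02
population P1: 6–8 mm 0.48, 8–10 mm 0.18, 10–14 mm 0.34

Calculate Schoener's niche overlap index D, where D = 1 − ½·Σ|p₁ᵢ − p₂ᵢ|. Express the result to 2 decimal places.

0.52

Σ|p₁ᵢ − p₂ᵢ| = 0.48 + 0.16 + 0.32 = 0.96
D = 1 − ½ × 0.96 = 1 − 0.480 = 0.5200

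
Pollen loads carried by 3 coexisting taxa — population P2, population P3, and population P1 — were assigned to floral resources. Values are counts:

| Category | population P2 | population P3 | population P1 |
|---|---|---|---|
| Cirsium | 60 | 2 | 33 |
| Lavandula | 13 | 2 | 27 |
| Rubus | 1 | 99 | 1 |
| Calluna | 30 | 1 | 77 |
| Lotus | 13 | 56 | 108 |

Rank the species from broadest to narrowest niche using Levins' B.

population P1 > population P2 > population P3

Proportions for population P2 (n=117): 60/117=0.5128, 13/117=0.1111, 1/117=0.0085, 30/117=0.2564, 13/117=0.1111
Proportions for population P3 (n=160): 2/160=0.0125, 2/160=0.0125, 99/160=0.6188, 1/160=0.0063, 56/160=0.3500
Proportions for population P1 (n=246): 33/246=0.1341, 27/246=0.1098, 1/246=0.0041, 77/246=0.3130, 108/246=0.4390
Σp_P2ᵢ² = 0.5128² + 0.1111² + 0.0085² + 0.2564² + 0.1111² = 0.262964 + 0.012343 + 0.000072 + 0.065741 + 0.012343 = 0.353463
B_P2 = 1 / 0.353463 = 2.8292
Σp_P3ᵢ² = 0.0125² + 0.0125² + 0.6188² + 0.0063² + 0.3500² = 0.000156 + 0.000156 + 0.382913 + 0.000040 + 0.122500 = 0.505765
B_P3 = 1 / 0.505765 = 1.9772
Σp_P1ᵢ² = 0.1341² + 0.1098² + 0.0041² + 0.3130² + 0.4390² = 0.017983 + 0.012056 + 0.000017 + 0.097969 + 0.192721 = 0.320746
B_P1 = 1 / 0.320746 = 3.1177
Ranking by B (broadest → narrowest): population P1 (3.12) > population P2 (2.83) > population P3 (1.98)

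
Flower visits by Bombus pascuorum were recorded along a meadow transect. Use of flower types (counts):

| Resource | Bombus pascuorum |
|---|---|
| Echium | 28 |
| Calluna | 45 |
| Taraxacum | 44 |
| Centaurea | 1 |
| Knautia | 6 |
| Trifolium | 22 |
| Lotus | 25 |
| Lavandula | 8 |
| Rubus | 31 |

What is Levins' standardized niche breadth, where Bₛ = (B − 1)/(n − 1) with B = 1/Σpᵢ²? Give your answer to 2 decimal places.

Proportions for Bombus pascuorum (n=210): 28/210=0.1333, 45/210=0.2143, 44/210=0.2095, 1/210=0.0048, 6/210=0.0286, 22/210=0.1048, 25/210=0.1190, 8/210=0.0381, 31/210=0.1476
Σpᵢ² = 0.1333² + 0.2143² + 0.2095² + 0.0048² + 0.0286² + 0.1048² + 0.1190² + 0.0381² + 0.1476² = 0.017769 + 0.045924 + 0.043890 + 0.000023 + 0.000818 + 0.010983 + 0.014161 + 0.001452 + 0.021786 = 0.156806
B = 1 / 0.156806 = 6.3773
Bₛ = (B − 1)/(n − 1) = (6.3773 − 1)/(9 − 1) = 5.3773/8 = 0.6722

0.67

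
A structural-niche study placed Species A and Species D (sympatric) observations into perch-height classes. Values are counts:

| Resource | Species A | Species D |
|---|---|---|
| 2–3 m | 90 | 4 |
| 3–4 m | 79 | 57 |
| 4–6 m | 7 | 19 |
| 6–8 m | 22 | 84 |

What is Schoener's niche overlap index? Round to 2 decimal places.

0.52

Proportions for Species A (n=198): 90/198=0.4545, 79/198=0.3990, 7/198=0.0354, 22/198=0.1111
Proportions for Species D (n=164): 4/164=0.0244, 57/164=0.3476, 19/164=0.1159, 84/164=0.5122
Σ|p₁ᵢ − p₂ᵢ| = 0.4301 + 0.0514 + 0.0805 + 0.4011 = 0.9631
D = 1 − ½ × 0.9631 = 1 − 0.48155 = 0.51845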